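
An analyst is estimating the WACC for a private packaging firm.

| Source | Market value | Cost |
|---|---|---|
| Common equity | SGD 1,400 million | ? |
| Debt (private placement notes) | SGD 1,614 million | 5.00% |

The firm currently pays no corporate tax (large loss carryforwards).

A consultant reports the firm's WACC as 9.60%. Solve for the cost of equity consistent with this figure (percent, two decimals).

14.90%

Total capital V = 1400 + 1614 = 3014.
Equity weight = 1400/3014 = 0.4645.
Private placement notes weight = 1614/3014 = 0.5355.
Debt contribution = 0.5355 × 5% × (1 − 0%) = 2.6775%.
Required equity contribution = 9.6% − 2.6775% = 6.9225%.
Re = 6.9225% / 0.4645 = 14.9031%.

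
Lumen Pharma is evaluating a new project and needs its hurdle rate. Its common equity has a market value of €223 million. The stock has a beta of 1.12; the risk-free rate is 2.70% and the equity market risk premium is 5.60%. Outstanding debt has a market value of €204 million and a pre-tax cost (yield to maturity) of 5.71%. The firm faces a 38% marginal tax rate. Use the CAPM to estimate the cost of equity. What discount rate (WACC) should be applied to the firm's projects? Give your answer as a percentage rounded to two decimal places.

6.38%

Cost of equity via CAPM: Re = 2.7% + 1.12 × 5.6% = 8.9720%.
Total capital V = 223 + 204 = 427.
Equity: weight = 223/427 = 0.5222; cost = 8.972%.
Debt: weight = 204/427 = 0.4778; after-tax cost = 5.71% × (1 − 38%) = 3.5402%.
WACC = 0.5222 × 8.9720% + 0.4778 × 3.5402% = 6.3769%.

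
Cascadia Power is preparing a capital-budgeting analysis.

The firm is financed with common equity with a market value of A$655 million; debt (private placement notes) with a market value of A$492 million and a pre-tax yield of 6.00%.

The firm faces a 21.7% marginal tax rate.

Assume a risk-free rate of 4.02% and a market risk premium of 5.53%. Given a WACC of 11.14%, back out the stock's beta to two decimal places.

Total capital V = 655 + 492 = 1147.
Equity weight = 655/1147 = 0.5711.
Private placement notes weight = 492/1147 = 0.4289.
Debt contribution = 0.4289 × 6% × (1 − 21.7%) = 2.0152%.
Required equity contribution = 11.14% − 2.0152% = 9.1248%  ⇒  Re = 15.9789%.
CAPM: 15.9789% = 4.02% + β × 5.53%  ⇒  β = 2.1625.

2.16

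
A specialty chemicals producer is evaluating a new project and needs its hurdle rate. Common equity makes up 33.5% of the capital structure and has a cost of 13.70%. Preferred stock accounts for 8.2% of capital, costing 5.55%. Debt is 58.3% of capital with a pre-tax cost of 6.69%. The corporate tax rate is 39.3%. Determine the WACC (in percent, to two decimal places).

After-tax cost of debt = 6.69% × (1 − 39.3%) = 4.0608%.
WACC = 0.335 × 13.7000% + 0.082 × 5.5500% + 0.583 × 4.0608% = 7.4121%.

7.41%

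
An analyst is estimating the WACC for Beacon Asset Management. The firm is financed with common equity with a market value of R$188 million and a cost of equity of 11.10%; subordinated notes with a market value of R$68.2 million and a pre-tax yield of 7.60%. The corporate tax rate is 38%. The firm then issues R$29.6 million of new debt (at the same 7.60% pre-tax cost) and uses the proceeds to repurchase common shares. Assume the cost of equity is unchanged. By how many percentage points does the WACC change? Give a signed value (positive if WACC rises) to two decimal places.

-0.74 pp

Current WACC:
Total capital V = 188 + 68.2 = 256.2.
Equity: weight = 188/256.2 = 0.7338; cost = 11.1%.
Subordinated notes: weight = 68.2/256.2 = 0.2662; after-tax cost = 7.6% × (1 − 38%) = 4.7120%.
WACC = 0.7338 × 11.1000% + 0.2662 × 4.7120% = 9.3995%.
After the change:
Total capital V = 158.4 + 97.8 = 256.2.
Equity: weight = 158.4/256.2 = 0.6183; cost = 11.1%.
Subordinated notes: weight = 97.8/256.2 = 0.3817; after-tax cost = 7.6% × (1 − 38%) = 4.7120%.
WACC = 0.6183 × 11.1000% + 0.3817 × 4.7120% = 8.6615%.
Change in WACC = 8.6615% − 9.3995% = -0.7380 pp.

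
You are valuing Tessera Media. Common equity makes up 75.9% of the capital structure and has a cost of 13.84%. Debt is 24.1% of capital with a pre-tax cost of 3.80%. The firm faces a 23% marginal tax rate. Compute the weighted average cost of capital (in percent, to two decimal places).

11.21%

After-tax cost of debt = 3.8% × (1 − 23%) = 2.9260%.
WACC = 0.759 × 13.8400% + 0.241 × 2.9260% = 11.2097%.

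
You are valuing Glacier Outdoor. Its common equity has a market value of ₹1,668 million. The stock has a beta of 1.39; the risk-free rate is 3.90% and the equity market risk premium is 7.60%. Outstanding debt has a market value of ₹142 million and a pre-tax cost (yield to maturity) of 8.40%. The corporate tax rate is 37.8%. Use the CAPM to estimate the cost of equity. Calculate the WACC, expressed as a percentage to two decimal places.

13.74%

Cost of equity via CAPM: Re = 3.9% + 1.39 × 7.6% = 14.4640%.
Total capital V = 1668 + 142 = 1810.
Equity: weight = 1668/1810 = 0.9215; cost = 14.464%.
Debt: weight = 142/1810 = 0.0785; after-tax cost = 8.4% × (1 − 37.8%) = 5.2248%.
WACC = 0.9215 × 14.4640% + 0.0785 × 5.2248% = 13.7392%.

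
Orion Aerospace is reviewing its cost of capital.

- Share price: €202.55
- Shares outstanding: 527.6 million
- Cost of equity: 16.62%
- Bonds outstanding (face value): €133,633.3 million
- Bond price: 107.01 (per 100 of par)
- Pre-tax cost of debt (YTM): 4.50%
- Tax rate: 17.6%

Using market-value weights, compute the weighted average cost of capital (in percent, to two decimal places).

9.23%

Market value of equity E = 202.55 × 527.6m = 106865.38m. Market value of debt D = 133633.3m × 107.01/100 = 143000.99433m.
Total capital V = 106865.38 + 143000.99433 = 249866.37433.
Equity: weight = 106865.38/249866.37433 = 0.4277; cost = 16.62%.
Bonds outstanding: weight = 143000.99433/249866.37433 = 0.5723; after-tax cost = 4.5% × (1 − 17.6%) = 3.7080%.
WACC = 0.4277 × 16.6200% + 0.5723 × 3.7080% = 9.2303%.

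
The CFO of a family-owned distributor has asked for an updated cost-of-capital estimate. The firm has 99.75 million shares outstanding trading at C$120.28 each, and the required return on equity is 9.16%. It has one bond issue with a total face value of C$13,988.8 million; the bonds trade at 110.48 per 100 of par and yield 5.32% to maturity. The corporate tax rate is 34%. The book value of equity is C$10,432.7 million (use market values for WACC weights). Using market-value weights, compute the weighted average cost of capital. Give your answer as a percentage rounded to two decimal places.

5.98%

Market value of equity E = 120.28 × 99.75m = 11997.93m. Market value of debt D = 13988.8m × 110.48/100 = 15454.82624m.
Total capital V = 11997.93 + 15454.82624 = 27452.75624.
Equity: weight = 11997.93/27452.75624 = 0.4370; cost = 9.16%.
Bonds outstanding: weight = 15454.82624/27452.75624 = 0.5630; after-tax cost = 5.32% × (1 − 34%) = 3.5112%.
WACC = 0.4370 × 9.1600% + 0.5630 × 3.5112% = 5.9799%.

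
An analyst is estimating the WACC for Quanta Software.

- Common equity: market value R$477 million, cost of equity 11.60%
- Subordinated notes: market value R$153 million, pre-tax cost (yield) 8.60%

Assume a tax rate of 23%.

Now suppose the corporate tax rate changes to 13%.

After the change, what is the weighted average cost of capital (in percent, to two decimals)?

10.60%

After the change:
Total capital V = 477 + 153 = 630.
Equity: weight = 477/630 = 0.7571; cost = 11.6%.
Subordinated notes: weight = 153/630 = 0.2429; after-tax cost = 8.6% × (1 − 13%) = 7.4820%.
WACC = 0.7571 × 11.6000% + 0.2429 × 7.4820% = 10.5999%.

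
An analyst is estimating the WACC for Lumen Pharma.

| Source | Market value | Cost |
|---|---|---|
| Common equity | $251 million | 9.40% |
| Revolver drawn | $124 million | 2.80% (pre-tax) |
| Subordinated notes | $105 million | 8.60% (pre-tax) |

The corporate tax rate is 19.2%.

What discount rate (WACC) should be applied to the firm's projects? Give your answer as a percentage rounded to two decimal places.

7.02%

Total capital V = 251 + 124 + 105 = 480.
Equity: weight = 251/480 = 0.5229; cost = 9.4%.
Revolver drawn: weight = 124/480 = 0.2583; after-tax cost = 2.8% × (1 − 19.2%) = 2.2624%.
Subordinated notes: weight = 105/480 = 0.2188; after-tax cost = 8.6% × (1 − 19.2%) = 6.9488%.
WACC = 0.5229 × 9.4000% + 0.2583 × 2.2624% + 0.2188 × 6.9488% = 7.0199%.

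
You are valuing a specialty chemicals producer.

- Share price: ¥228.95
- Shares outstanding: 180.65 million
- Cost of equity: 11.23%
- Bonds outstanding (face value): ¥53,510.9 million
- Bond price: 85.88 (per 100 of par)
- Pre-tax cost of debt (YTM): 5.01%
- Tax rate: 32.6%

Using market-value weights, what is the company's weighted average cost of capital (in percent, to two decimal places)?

7.10%

Market value of equity E = 228.95 × 180.65m = 41359.8175m. Market value of debt D = 53510.9m × 85.88/100 = 45955.16092m.
Total capital V = 41359.8175 + 45955.16092 = 87314.97842.
Equity: weight = 41359.8175/87314.97842 = 0.4737; cost = 11.23%.
Bonds outstanding: weight = 45955.16092/87314.97842 = 0.5263; after-tax cost = 5.01% × (1 − 32.6%) = 3.3767%.
WACC = 0.4737 × 11.2300% + 0.5263 × 3.3767% = 7.0967%.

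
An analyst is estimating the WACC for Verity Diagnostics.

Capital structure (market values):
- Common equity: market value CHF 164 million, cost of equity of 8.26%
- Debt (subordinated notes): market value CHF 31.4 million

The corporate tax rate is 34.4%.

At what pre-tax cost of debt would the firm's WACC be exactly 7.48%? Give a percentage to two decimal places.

Total capital V = 164 + 31.4 = 195.4.
Equity weight = 164/195.4 = 0.8393.
Subordinated notes weight = 31.4/195.4 = 0.1607.
Equity contribution = 0.8393 × 8.26% = 6.9327%.
Remaining for debt = 7.48% − 6.9327% = 0.5473%.
Rd × (1 − 34.4%) × 0.1607 = 0.5473%  ⇒  Rd = 5.1922%.

5.19%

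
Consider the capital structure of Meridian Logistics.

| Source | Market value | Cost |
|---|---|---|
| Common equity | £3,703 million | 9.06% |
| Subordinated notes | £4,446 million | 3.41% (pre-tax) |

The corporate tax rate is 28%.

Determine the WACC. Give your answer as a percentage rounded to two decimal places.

5.46%

Total capital V = 3703 + 4446 = 8149.
Equity: weight = 3703/8149 = 0.4544; cost = 9.06%.
Subordinated notes: weight = 4446/8149 = 0.5456; after-tax cost = 3.41% × (1 − 28%) = 2.4552%.
WACC = 0.4544 × 9.0600% + 0.5456 × 2.4552% = 5.4565%.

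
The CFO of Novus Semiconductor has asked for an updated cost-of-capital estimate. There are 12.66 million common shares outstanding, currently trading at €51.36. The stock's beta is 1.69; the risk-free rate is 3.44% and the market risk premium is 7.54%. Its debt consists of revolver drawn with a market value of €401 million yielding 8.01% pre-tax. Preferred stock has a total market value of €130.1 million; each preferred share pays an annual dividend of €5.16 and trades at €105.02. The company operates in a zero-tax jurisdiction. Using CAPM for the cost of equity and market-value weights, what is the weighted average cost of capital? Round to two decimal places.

Cost of equity via CAPM: Re = 3.44% + 1.69 × 7.54% = 16.1826%.
Cost of preferred: Rp = 5.16 / 105.02 = 4.9133%.
Market value of equity E = 51.36 × 12.66m = 650.2176m.
Total capital V = 650.2176 + 130.1 + 401 = 1181.3176.
Equity: weight = 650.2176/1181.3176 = 0.5504; cost = 16.1826%.
Preferred: weight = 130.1/1181.3176 = 0.1101; cost = 4.9133%.
Revolver drawn: weight = 401/1181.3176 = 0.3395; after-tax cost = 8.01% × (1 − 0%) = 8.0100%.
WACC = 0.5504 × 16.1826% + 0.1101 × 4.9133% + 0.3395 × 8.0100% = 12.1673%.

12.17%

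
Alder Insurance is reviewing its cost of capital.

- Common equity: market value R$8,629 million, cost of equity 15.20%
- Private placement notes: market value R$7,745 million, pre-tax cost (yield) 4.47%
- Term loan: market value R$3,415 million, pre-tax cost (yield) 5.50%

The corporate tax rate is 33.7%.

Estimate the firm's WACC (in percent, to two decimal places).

8.42%

Total capital V = 8629 + 7745 + 3415 = 19789.
Equity: weight = 8629/19789 = 0.4361; cost = 15.2%.
Private placement notes: weight = 7745/19789 = 0.3914; after-tax cost = 4.47% × (1 − 33.7%) = 2.9636%.
Term loan: weight = 3415/19789 = 0.1726; after-tax cost = 5.5% × (1 − 33.7%) = 3.6465%.
WACC = 0.4361 × 15.2000% + 0.3914 × 2.9636% + 0.1726 × 3.6465% = 8.4171%.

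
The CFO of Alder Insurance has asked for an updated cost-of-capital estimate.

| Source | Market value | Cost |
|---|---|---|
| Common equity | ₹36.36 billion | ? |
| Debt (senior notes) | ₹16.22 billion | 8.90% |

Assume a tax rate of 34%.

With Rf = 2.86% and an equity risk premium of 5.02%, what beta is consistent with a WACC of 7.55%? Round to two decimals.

Total capital V = 36.36 + 16.22 = 52.58.
Equity weight = 36.36/52.58 = 0.6915.
Senior notes weight = 16.22/52.58 = 0.3085.
Debt contribution = 0.3085 × 8.9% × (1 − 34%) = 1.8120%.
Required equity contribution = 7.55% − 1.8120% = 5.7380%  ⇒  Re = 8.2977%.
CAPM: 8.2977% = 2.86% + β × 5.02%  ⇒  β = 1.0832.

1.08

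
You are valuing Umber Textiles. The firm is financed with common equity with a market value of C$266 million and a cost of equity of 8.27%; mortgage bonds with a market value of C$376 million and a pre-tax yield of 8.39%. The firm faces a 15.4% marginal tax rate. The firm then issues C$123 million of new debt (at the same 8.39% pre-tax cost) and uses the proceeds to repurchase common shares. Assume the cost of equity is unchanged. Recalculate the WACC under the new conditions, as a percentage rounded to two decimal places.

7.36%

After the change:
Total capital V = 143 + 499 = 642.
Equity: weight = 143/642 = 0.2227; cost = 8.27%.
Mortgage bonds: weight = 499/642 = 0.7773; after-tax cost = 8.39% × (1 − 15.4%) = 7.0979%.
WACC = 0.2227 × 8.2700% + 0.7773 × 7.0979% = 7.3590%.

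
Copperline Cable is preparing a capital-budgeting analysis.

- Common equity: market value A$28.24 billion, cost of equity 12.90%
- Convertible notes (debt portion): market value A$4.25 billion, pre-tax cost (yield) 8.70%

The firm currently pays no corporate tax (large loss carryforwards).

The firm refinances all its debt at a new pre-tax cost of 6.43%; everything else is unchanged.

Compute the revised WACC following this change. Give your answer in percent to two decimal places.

12.05%

After the change:
Total capital V = 28.24 + 4.25 = 32.49.
Equity: weight = 28.24/32.49 = 0.8692; cost = 12.9%.
Convertible notes (debt portion): weight = 4.25/32.49 = 0.1308; after-tax cost = 6.43% × (1 − 0%) = 6.4300%.
WACC = 0.8692 × 12.9000% + 0.1308 × 6.4300% = 12.0537%.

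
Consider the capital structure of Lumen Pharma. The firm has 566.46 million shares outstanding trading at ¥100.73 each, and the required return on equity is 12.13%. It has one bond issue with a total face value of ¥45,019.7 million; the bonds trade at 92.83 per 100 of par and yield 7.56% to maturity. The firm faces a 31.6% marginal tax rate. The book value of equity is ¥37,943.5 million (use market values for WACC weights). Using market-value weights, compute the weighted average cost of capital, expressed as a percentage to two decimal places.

Market value of equity E = 100.73 × 566.46m = 57059.5158m. Market value of debt D = 45019.7m × 92.83/100 = 41791.78751m.
Total capital V = 57059.5158 + 41791.78751 = 98851.30331.
Equity: weight = 57059.5158/98851.30331 = 0.5772; cost = 12.13%.
Bonds outstanding: weight = 41791.78751/98851.30331 = 0.4228; after-tax cost = 7.56% × (1 − 31.6%) = 5.1710%.
WACC = 0.5772 × 12.1300% + 0.4228 × 5.1710% = 9.1879%.

9.19%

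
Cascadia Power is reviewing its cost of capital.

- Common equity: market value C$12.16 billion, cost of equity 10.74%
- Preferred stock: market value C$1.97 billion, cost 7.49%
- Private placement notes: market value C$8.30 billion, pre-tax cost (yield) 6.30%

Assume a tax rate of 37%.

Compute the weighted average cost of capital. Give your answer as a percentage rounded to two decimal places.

7.95%

Total capital V = 12.16 + 1.97 + 8.3 = 22.43.
Equity: weight = 12.16/22.43 = 0.5421; cost = 10.74%.
Preferred: weight = 1.97/22.43 = 0.0878; cost = 7.49%.
Private placement notes: weight = 8.3/22.43 = 0.3700; after-tax cost = 6.3% × (1 − 37%) = 3.9690%.
WACC = 0.5421 × 10.7400% + 0.0878 × 7.4900% + 0.3700 × 3.9690% = 7.9490%.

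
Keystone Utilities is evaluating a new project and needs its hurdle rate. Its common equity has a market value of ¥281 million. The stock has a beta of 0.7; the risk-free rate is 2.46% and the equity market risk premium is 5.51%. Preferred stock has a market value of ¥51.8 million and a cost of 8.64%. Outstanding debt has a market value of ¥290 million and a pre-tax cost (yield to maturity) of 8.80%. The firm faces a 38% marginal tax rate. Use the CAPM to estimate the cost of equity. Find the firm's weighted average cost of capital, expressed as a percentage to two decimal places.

Cost of equity via CAPM: Re = 2.46% + 0.7 × 5.51% = 6.3170%.
Total capital V = 281 + 51.8 + 290 = 622.8.
Equity: weight = 281/622.8 = 0.4512; cost = 6.317%.
Preferred: weight = 51.8/622.8 = 0.0832; cost = 8.64%.
Debt: weight = 290/622.8 = 0.4656; after-tax cost = 8.8% × (1 − 38%) = 5.4560%.
WACC = 0.4512 × 6.3170% + 0.0832 × 8.6400% + 0.4656 × 5.4560% = 6.1093%.

6.11%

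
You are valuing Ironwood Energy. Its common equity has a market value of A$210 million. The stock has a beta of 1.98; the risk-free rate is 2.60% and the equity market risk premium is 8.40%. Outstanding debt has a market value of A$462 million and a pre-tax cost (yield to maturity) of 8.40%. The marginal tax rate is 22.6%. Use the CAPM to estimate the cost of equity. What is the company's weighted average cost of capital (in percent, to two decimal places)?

10.48%

Cost of equity via CAPM: Re = 2.6% + 1.98 × 8.4% = 19.2320%.
Total capital V = 210 + 462 = 672.
Equity: weight = 210/672 = 0.3125; cost = 19.232%.
Debt: weight = 462/672 = 0.6875; after-tax cost = 8.4% × (1 − 22.6%) = 6.5016%.
WACC = 0.3125 × 19.2320% + 0.6875 × 6.5016% = 10.4798%.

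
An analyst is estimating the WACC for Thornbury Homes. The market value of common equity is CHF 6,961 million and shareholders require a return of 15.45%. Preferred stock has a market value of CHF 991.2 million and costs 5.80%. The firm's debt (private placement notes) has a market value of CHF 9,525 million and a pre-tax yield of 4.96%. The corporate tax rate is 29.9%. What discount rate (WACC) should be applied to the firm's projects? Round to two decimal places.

Total capital V = 6961 + 991.2 + 9525 = 17477.2.
Equity: weight = 6961/17477.2 = 0.3983; cost = 15.45%.
Preferred: weight = 991.2/17477.2 = 0.0567; cost = 5.8%.
Private placement notes: weight = 9525/17477.2 = 0.5450; after-tax cost = 4.96% × (1 − 29.9%) = 3.4770%.
WACC = 0.3983 × 15.4500% + 0.0567 × 5.8000% + 0.5450 × 3.4770% = 8.3775%.

8.38%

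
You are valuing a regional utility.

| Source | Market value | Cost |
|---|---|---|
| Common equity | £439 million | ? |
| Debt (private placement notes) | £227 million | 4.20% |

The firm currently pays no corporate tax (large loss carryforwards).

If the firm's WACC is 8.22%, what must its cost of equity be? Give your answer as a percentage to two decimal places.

10.30%

Total capital V = 439 + 227 = 666.
Equity weight = 439/666 = 0.6592.
Private placement notes weight = 227/666 = 0.3408.
Debt contribution = 0.3408 × 4.2% × (1 − 0%) = 1.4315%.
Required equity contribution = 8.22% − 1.4315% = 6.7885%.
Re = 6.7885% / 0.6592 = 10.2987%.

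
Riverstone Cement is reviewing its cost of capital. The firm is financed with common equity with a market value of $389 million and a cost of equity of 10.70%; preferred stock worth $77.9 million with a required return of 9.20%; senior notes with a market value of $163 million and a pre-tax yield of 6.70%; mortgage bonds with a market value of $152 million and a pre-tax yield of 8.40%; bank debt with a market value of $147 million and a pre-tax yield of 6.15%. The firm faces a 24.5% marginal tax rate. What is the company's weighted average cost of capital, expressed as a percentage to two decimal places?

Total capital V = 389 + 77.9 + 163 + 152 + 147 = 928.9.
Equity: weight = 389/928.9 = 0.4188; cost = 10.7%.
Preferred: weight = 77.9/928.9 = 0.0839; cost = 9.2%.
Senior notes: weight = 163/928.9 = 0.1755; after-tax cost = 6.7% × (1 − 24.5%) = 5.0585%.
Mortgage bonds: weight = 152/928.9 = 0.1636; after-tax cost = 8.4% × (1 − 24.5%) = 6.3420%.
Bank debt: weight = 147/928.9 = 0.1583; after-tax cost = 6.15% × (1 − 24.5%) = 4.6433%.
WACC = 0.4188 × 10.7000% + 0.0839 × 9.2000% + 0.1755 × 5.0585% + 0.1636 × 6.3420% + 0.1583 × 4.6433% = 7.9126%.

7.91%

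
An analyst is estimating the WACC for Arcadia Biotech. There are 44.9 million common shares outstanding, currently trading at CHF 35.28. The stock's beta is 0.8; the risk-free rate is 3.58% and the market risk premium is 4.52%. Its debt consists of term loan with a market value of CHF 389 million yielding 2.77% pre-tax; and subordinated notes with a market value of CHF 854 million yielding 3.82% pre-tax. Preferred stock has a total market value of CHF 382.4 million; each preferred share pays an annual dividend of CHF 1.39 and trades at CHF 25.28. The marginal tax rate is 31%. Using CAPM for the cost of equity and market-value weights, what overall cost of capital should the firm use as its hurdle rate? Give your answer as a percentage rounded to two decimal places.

5.14%

Cost of equity via CAPM: Re = 3.58% + 0.8 × 4.52% = 7.1960%.
Cost of preferred: Rp = 1.39 / 25.28 = 5.4984%.
Market value of equity E = 35.28 × 44.9m = 1584.072m.
Total capital V = 1584.072 + 382.4 + 389 + 854 = 3209.472.
Equity: weight = 1584.072/3209.472 = 0.4936; cost = 7.196%.
Preferred: weight = 382.4/3209.472 = 0.1191; cost = 5.4984%.
Term loan: weight = 389/3209.472 = 0.1212; after-tax cost = 2.77% × (1 − 31%) = 1.9113%.
Subordinated notes: weight = 854/3209.472 = 0.2661; after-tax cost = 3.82% × (1 − 31%) = 2.6358%.
WACC = 0.4936 × 7.1960% + 0.1191 × 5.4984% + 0.1212 × 1.9113% + 0.2661 × 2.6358% = 5.1398%.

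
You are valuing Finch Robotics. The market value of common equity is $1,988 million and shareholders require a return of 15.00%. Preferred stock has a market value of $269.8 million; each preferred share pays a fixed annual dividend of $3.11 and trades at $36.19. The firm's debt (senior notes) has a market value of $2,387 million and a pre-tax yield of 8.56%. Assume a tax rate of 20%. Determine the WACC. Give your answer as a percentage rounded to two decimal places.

10.44%

Cost of preferred: Rp = 3.11 / 36.19 = 8.5935%.
Total capital V = 1988 + 269.8 + 2387 = 4644.8.
Equity: weight = 1988/4644.8 = 0.4280; cost = 15%.
Preferred: weight = 269.8/4644.8 = 0.0581; cost = 8.5935%.
Senior notes: weight = 2387/4644.8 = 0.5139; after-tax cost = 8.56% × (1 − 20%) = 6.8480%.
WACC = 0.4280 × 15.0000% + 0.0581 × 8.5935% + 0.5139 × 6.8480% = 10.4385%.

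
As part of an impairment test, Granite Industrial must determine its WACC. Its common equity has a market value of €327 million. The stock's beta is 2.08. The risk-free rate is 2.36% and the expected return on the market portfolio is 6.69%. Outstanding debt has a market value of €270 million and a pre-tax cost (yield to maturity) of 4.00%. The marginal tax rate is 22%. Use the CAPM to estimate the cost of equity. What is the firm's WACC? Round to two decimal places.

7.64%

Market risk premium = 6.69% − 2.36% = 4.33%.
Cost of equity via CAPM: Re = 2.36% + 2.08 × 4.33% = 11.3664%.
Total capital V = 327 + 270 = 597.
Equity: weight = 327/597 = 0.5477; cost = 11.3664%.
Debt: weight = 270/597 = 0.4523; after-tax cost = 4% × (1 − 22%) = 3.1200%.
WACC = 0.5477 × 11.3664% + 0.4523 × 3.1200% = 7.6369%.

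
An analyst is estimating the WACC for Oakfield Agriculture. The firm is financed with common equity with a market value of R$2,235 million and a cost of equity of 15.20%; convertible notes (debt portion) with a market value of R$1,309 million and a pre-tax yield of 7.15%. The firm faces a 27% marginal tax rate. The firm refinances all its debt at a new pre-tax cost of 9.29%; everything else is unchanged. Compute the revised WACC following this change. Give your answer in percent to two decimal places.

After the change:
Total capital V = 2235 + 1309 = 3544.
Equity: weight = 2235/3544 = 0.6306; cost = 15.2%.
Convertible notes (debt portion): weight = 1309/3544 = 0.3694; after-tax cost = 9.29% × (1 − 27%) = 6.7817%.
WACC = 0.6306 × 15.2000% + 0.3694 × 6.7817% = 12.0906%.

12.09%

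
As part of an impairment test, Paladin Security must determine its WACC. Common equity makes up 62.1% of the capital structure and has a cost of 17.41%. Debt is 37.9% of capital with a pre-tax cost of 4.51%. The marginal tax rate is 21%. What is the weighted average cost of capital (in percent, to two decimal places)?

After-tax cost of debt = 4.51% × (1 − 21%) = 3.5629%.
WACC = 0.621 × 17.4100% + 0.379 × 3.5629% = 12.1619%.

12.16%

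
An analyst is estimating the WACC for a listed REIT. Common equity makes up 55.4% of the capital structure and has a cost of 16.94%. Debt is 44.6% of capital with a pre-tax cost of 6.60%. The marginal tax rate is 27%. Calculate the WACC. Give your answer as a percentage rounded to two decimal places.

After-tax cost of debt = 6.6% × (1 − 27%) = 4.8180%.
WACC = 0.554 × 16.9400% + 0.446 × 4.8180% = 11.5336%.

11.53%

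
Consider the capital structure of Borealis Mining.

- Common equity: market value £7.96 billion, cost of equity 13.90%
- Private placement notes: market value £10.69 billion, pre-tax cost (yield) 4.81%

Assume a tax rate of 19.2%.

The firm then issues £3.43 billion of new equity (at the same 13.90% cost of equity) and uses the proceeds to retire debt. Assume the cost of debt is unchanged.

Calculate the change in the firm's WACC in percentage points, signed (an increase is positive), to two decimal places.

+1.84 pp

Current WACC:
Total capital V = 7.96 + 10.69 = 18.65.
Equity: weight = 7.96/18.65 = 0.4268; cost = 13.9%.
Private placement notes: weight = 10.69/18.65 = 0.5732; after-tax cost = 4.81% × (1 − 19.2%) = 3.8865%.
WACC = 0.4268 × 13.9000% + 0.5732 × 3.8865% = 8.1603%.
After the change:
Total capital V = 11.39 + 7.26 = 18.65.
Equity: weight = 11.39/18.65 = 0.6107; cost = 13.9%.
Private placement notes: weight = 7.26/18.65 = 0.3893; after-tax cost = 4.81% × (1 − 19.2%) = 3.8865%.
WACC = 0.6107 × 13.9000% + 0.3893 × 3.8865% = 10.0020%.
Change in WACC = 10.0020% − 8.1603% = 1.8416 pp.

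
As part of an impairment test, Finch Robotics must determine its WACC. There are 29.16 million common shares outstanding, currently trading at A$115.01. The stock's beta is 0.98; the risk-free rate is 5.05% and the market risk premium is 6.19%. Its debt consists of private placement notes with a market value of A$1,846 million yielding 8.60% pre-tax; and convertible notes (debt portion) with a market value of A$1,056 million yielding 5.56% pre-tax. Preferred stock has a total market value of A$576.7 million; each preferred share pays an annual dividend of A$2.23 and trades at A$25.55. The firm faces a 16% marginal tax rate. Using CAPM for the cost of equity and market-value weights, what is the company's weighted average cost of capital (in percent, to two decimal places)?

Cost of equity via CAPM: Re = 5.05% + 0.98 × 6.19% = 11.1162%.
Cost of preferred: Rp = 2.23 / 25.55 = 8.7280%.
Market value of equity E = 115.01 × 29.16m = 3353.6916m.
Total capital V = 3353.6916 + 576.7 + 1846 + 1056 = 6832.3916.
Equity: weight = 3353.6916/6832.3916 = 0.4909; cost = 11.1162%.
Preferred: weight = 576.7/6832.3916 = 0.0844; cost = 8.728%.
Private placement notes: weight = 1846/6832.3916 = 0.2702; after-tax cost = 8.6% × (1 − 16%) = 7.2240%.
Convertible notes (debt portion): weight = 1056/6832.3916 = 0.1546; after-tax cost = 5.56% × (1 − 16%) = 4.6704%.
WACC = 0.4909 × 11.1162% + 0.0844 × 8.7280% + 0.2702 × 7.2240% + 0.1546 × 4.6704% = 8.8668%.

8.87%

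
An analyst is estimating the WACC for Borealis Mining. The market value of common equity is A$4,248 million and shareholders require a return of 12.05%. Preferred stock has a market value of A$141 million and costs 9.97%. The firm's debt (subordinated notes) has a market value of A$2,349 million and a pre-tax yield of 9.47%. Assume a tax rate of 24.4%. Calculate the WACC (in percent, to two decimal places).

10.30%

Total capital V = 4248 + 141 + 2349 = 6738.
Equity: weight = 4248/6738 = 0.6305; cost = 12.05%.
Preferred: weight = 141/6738 = 0.0209; cost = 9.97%.
Subordinated notes: weight = 2349/6738 = 0.3486; after-tax cost = 9.47% × (1 − 24.4%) = 7.1593%.
WACC = 0.6305 × 12.0500% + 0.0209 × 9.9700% + 0.3486 × 7.1593% = 10.3015%.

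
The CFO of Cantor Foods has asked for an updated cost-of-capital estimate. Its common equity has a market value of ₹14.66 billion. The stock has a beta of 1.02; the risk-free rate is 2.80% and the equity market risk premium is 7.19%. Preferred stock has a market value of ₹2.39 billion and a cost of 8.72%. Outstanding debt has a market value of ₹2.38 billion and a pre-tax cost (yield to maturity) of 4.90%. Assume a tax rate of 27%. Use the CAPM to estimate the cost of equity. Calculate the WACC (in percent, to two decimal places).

9.16%

Cost of equity via CAPM: Re = 2.8% + 1.02 × 7.19% = 10.1338%.
Total capital V = 14.66 + 2.39 + 2.38 = 19.43.
Equity: weight = 14.66/19.43 = 0.7545; cost = 10.1338%.
Preferred: weight = 2.39/19.43 = 0.1230; cost = 8.72%.
Debt: weight = 2.38/19.43 = 0.1225; after-tax cost = 4.9% × (1 − 27%) = 3.5770%.
WACC = 0.7545 × 10.1338% + 0.1230 × 8.7200% + 0.1225 × 3.5770% = 9.1567%.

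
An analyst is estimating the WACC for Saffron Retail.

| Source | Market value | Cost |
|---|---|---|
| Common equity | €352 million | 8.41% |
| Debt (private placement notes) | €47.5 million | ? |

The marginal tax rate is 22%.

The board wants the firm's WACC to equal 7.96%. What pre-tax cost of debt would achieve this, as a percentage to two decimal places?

5.93%

Total capital V = 352 + 47.5 = 399.5.
Equity weight = 352/399.5 = 0.8811.
Private placement notes weight = 47.5/399.5 = 0.1189.
Equity contribution = 0.8811 × 8.41% = 7.4101%.
Remaining for debt = 7.96% − 7.4101% = 0.5499%.
Rd × (1 − 22%) × 0.1189 = 0.5499%  ⇒  Rd = 5.9298%.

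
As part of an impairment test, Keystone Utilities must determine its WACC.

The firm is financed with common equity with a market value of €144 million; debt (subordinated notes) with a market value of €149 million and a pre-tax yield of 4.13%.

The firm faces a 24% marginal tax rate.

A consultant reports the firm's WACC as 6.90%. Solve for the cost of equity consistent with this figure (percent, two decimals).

Total capital V = 144 + 149 = 293.
Equity weight = 144/293 = 0.4915.
Subordinated notes weight = 149/293 = 0.5085.
Debt contribution = 0.5085 × 4.13% × (1 − 24%) = 1.5962%.
Required equity contribution = 6.9% − 1.5962% = 5.3038%.
Re = 5.3038% / 0.4915 = 10.7918%.

10.79%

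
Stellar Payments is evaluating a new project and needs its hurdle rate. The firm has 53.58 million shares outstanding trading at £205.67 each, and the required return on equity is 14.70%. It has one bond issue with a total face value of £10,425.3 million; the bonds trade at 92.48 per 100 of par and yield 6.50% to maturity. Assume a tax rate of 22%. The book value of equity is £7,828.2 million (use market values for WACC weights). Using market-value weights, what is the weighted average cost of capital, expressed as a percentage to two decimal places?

Market value of equity E = 205.67 × 53.58m = 11019.7986m. Market value of debt D = 10425.3m × 92.48/100 = 9641.31744m.
Total capital V = 11019.7986 + 9641.31744 = 20661.11604.
Equity: weight = 11019.7986/20661.11604 = 0.5334; cost = 14.7%.
Bonds outstanding: weight = 9641.31744/20661.11604 = 0.4666; after-tax cost = 6.5% × (1 − 22%) = 5.0700%.
WACC = 0.5334 × 14.7000% + 0.4666 × 5.0700% = 10.2063%.

10.21%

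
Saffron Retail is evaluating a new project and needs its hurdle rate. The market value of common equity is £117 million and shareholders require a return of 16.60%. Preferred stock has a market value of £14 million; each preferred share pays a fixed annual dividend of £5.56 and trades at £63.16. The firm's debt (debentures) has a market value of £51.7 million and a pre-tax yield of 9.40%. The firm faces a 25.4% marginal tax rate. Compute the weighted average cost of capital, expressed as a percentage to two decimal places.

Cost of preferred: Rp = 5.56 / 63.16 = 8.8030%.
Total capital V = 117 + 14 + 51.7 = 182.7.
Equity: weight = 117/182.7 = 0.6404; cost = 16.6%.
Preferred: weight = 14/182.7 = 0.0766; cost = 8.803%.
Debentures: weight = 51.7/182.7 = 0.2830; after-tax cost = 9.4% × (1 − 25.4%) = 7.0124%.
WACC = 0.6404 × 16.6000% + 0.0766 × 8.8030% + 0.2830 × 7.0124% = 13.2895%.

13.29%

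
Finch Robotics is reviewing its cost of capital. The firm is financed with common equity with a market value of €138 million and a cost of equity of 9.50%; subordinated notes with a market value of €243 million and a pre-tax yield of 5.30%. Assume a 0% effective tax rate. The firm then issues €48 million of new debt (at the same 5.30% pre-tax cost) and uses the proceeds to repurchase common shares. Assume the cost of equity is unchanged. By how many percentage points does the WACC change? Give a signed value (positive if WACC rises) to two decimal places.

-0.53 pp

Current WACC:
Total capital V = 138 + 243 = 381.
Equity: weight = 138/381 = 0.3622; cost = 9.5%.
Subordinated notes: weight = 243/381 = 0.6378; after-tax cost = 5.3% × (1 − 0%) = 5.3000%.
WACC = 0.3622 × 9.5000% + 0.6378 × 5.3000% = 6.8213%.
After the change:
Total capital V = 90 + 291 = 381.
Equity: weight = 90/381 = 0.2362; cost = 9.5%.
Subordinated notes: weight = 291/381 = 0.7638; after-tax cost = 5.3% × (1 − 0%) = 5.3000%.
WACC = 0.2362 × 9.5000% + 0.7638 × 5.3000% = 6.2921%.
Change in WACC = 6.2921% − 6.8213% = -0.5291 pp.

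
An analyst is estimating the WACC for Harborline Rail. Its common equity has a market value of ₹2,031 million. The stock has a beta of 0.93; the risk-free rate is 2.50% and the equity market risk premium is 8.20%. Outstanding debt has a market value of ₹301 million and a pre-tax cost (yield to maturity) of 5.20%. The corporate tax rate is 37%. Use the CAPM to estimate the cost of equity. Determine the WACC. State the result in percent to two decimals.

9.24%

Cost of equity via CAPM: Re = 2.5% + 0.93 × 8.2% = 10.1260%.
Total capital V = 2031 + 301 = 2332.
Equity: weight = 2031/2332 = 0.8709; cost = 10.126%.
Debt: weight = 301/2332 = 0.1291; after-tax cost = 5.2% × (1 − 37%) = 3.2760%.
WACC = 0.8709 × 10.1260% + 0.1291 × 3.2760% = 9.2418%.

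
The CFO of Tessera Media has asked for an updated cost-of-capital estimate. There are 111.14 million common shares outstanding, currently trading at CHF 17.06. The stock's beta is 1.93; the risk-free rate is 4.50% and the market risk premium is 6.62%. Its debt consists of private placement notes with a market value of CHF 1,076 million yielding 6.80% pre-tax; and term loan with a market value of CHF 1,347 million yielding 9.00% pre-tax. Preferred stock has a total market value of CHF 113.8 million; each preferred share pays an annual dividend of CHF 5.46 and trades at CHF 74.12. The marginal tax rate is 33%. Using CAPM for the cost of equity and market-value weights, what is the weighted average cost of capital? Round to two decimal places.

10.52%

Cost of equity via CAPM: Re = 4.5% + 1.93 × 6.62% = 17.2766%.
Cost of preferred: Rp = 5.46 / 74.12 = 7.3664%.
Market value of equity E = 17.06 × 111.14m = 1896.0484m.
Total capital V = 1896.0484 + 113.8 + 1076 + 1347 = 4432.8484.
Equity: weight = 1896.0484/4432.8484 = 0.4277; cost = 17.2766%.
Preferred: weight = 113.8/4432.8484 = 0.0257; cost = 7.3664%.
Private placement notes: weight = 1076/4432.8484 = 0.2427; after-tax cost = 6.8% × (1 − 33%) = 4.5560%.
Term loan: weight = 1347/4432.8484 = 0.3039; after-tax cost = 9% × (1 − 33%) = 6.0300%.
WACC = 0.4277 × 17.2766% + 0.0257 × 7.3664% + 0.2427 × 4.5560% + 0.3039 × 6.0300% = 10.5170%.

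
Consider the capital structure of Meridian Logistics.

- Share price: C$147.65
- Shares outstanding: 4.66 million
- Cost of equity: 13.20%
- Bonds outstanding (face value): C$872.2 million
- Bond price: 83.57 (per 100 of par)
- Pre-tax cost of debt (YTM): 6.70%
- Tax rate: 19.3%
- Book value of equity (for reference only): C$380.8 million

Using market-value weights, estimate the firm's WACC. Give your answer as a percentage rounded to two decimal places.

Market value of equity E = 147.65 × 4.66m = 688.049m. Market value of debt D = 872.2m × 83.57/100 = 728.89754m.
Total capital V = 688.049 + 728.89754 = 1416.94654.
Equity: weight = 688.049/1416.94654 = 0.4856; cost = 13.2%.
Bonds outstanding: weight = 728.89754/1416.94654 = 0.5144; after-tax cost = 6.7% × (1 − 19.3%) = 5.4069%.
WACC = 0.4856 × 13.2000% + 0.5144 × 5.4069% = 9.1911%.

9.19%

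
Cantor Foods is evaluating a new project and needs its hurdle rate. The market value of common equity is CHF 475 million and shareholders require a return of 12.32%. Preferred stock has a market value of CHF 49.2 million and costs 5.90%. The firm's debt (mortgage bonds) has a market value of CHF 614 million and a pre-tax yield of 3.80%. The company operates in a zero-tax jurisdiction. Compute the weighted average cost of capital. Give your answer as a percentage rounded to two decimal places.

7.45%

Total capital V = 475 + 49.2 + 614 = 1138.2.
Equity: weight = 475/1138.2 = 0.4173; cost = 12.32%.
Preferred: weight = 49.2/1138.2 = 0.0432; cost = 5.9%.
Mortgage bonds: weight = 614/1138.2 = 0.5394; after-tax cost = 3.8% × (1 − 0%) = 3.8000%.
WACC = 0.4173 × 12.3200% + 0.0432 × 5.9000% + 0.5394 × 3.8000% = 7.4464%.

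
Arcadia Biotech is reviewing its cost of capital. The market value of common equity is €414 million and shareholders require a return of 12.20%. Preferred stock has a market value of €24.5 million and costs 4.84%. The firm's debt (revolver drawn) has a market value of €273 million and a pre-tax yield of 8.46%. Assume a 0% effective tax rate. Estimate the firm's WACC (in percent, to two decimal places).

Total capital V = 414 + 24.5 + 273 = 711.5.
Equity: weight = 414/711.5 = 0.5819; cost = 12.2%.
Preferred: weight = 24.5/711.5 = 0.0344; cost = 4.84%.
Revolver drawn: weight = 273/711.5 = 0.3837; after-tax cost = 8.46% × (1 − 0%) = 8.4600%.
WACC = 0.5819 × 12.2000% + 0.0344 × 4.8400% + 0.3837 × 8.4600% = 10.5115%.

10.51%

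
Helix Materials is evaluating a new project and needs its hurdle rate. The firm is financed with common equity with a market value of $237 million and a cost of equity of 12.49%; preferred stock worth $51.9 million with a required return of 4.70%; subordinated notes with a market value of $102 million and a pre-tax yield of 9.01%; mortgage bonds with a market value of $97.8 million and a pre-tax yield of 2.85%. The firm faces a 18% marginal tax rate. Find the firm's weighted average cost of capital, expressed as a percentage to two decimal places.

Total capital V = 237 + 51.9 + 102 + 97.8 = 488.7.
Equity: weight = 237/488.7 = 0.4850; cost = 12.49%.
Preferred: weight = 51.9/488.7 = 0.1062; cost = 4.7%.
Subordinated notes: weight = 102/488.7 = 0.2087; after-tax cost = 9.01% × (1 − 18%) = 7.3882%.
Mortgage bonds: weight = 97.8/488.7 = 0.2001; after-tax cost = 2.85% × (1 − 18%) = 2.3370%.
WACC = 0.4850 × 12.4900% + 0.1062 × 4.7000% + 0.2087 × 7.3882% + 0.2001 × 2.3370% = 8.5660%.

8.57%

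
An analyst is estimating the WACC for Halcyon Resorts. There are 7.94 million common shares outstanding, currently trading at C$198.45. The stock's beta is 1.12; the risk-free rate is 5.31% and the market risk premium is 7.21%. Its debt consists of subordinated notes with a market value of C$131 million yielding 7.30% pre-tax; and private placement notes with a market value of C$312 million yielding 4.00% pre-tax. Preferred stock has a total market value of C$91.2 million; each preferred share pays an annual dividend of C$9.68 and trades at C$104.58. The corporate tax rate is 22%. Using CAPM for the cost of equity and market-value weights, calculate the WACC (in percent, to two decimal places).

Cost of equity via CAPM: Re = 5.31% + 1.12 × 7.21% = 13.3852%.
Cost of preferred: Rp = 9.68 / 104.58 = 9.2561%.
Market value of equity E = 198.45 × 7.94m = 1575.693m.
Total capital V = 1575.693 + 91.2 + 131 + 312 = 2109.893.
Equity: weight = 1575.693/2109.893 = 0.7468; cost = 13.3852%.
Preferred: weight = 91.2/2109.893 = 0.0432; cost = 9.2561%.
Subordinated notes: weight = 131/2109.893 = 0.0621; after-tax cost = 7.3% × (1 − 22%) = 5.6940%.
Private placement notes: weight = 312/2109.893 = 0.1479; after-tax cost = 4% × (1 − 22%) = 3.1200%.
WACC = 0.7468 × 13.3852% + 0.0432 × 9.2561% + 0.0621 × 5.6940% + 0.1479 × 3.1200% = 11.2112%.

11.21%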